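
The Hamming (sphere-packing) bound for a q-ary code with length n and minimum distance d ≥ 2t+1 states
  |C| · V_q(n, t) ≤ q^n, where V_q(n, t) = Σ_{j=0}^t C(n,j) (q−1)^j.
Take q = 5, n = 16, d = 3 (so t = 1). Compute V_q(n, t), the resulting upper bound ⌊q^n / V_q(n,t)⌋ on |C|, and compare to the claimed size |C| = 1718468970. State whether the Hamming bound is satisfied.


V_q(n, t) = 65, q^n = 152587890625, Hamming bound = 2347506009, |C| = 1718468970 ≤ bound (satisfied).

Step 1: Compute V_q(n, t) = Σ_{j=0}^1 C(n, j) (q−1)^j.
  j = 0: C(16,0)·(4)^0 = 1·1 = 1.
  j = 1: C(16,1)·(4)^1 = 16·4 = 64.
  V_q(n, t) = 1 + 64 = 65.
Step 2: q^n = 5^16 = 152587890625.
Step 3: Hamming bound ⌊q^n / V_q(n,t)⌋ = ⌊152587890625/65⌋ = 2347506009.
Step 4: Compare |C| = 1718468970 to 2347506009: satisfied.
The claimed |C| lies below the Hamming bound.


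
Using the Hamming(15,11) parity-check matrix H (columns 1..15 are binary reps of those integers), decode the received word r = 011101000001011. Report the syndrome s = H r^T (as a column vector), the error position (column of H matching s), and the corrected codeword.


s = (1, 1, 1, 0)^T, error position = 14, corrected codeword c = 011101000001001

Compute s = H r^T mod 2 one row at a time:
  s_1 = 0 + 0 + 0 + 0 + 1 + 0 + 1 + 1 = 3 ≡ 1 (mod 2).
  s_2 = 1 + 0 + 1 + 0 + 1 + 0 + 1 + 1 = 5 ≡ 1 (mod 2).
  s_3 = 1 + 1 + 1 + 0 + 0 + 0 + 1 + 1 = 5 ≡ 1 (mod 2).
  s_4 = 0 + 1 + 0 + 0 + 0 + 0 + 0 + 1 = 2 ≡ 0 (mod 2).
s = (1, 1, 1, 0)^T — this equals column 14 of H (binary 1110), so error is at position 14.
Correct: flip bit 14 of r = 011101000001011 to get c = 011101000001001.


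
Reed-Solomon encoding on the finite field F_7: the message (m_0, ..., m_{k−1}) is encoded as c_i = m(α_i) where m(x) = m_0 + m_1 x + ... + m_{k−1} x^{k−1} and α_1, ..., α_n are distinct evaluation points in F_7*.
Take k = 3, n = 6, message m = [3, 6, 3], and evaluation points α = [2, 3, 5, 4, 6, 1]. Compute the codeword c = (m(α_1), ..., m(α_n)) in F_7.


c = [6, 6, 3, 5, 0, 5]

Message polynomial: m(x) = 3 + 6·x + 3·x^2 (mod 7).
For each evaluation point α_i, compute m(α_i) mod 7:
  α_1 = 2: Horner steps 3 → 5 → 6, so m(2) = 6.
  α_2 = 3: Horner steps 3 → 1 → 6, so m(3) = 6.
  α_3 = 5: Horner steps 3 → 0 → 3, so m(5) = 3.
  α_4 = 4: Horner steps 3 → 4 → 5, so m(4) = 5.
  α_5 = 6: Horner steps 3 → 3 → 0, so m(6) = 0.
  α_6 = 1: Horner steps 3 → 2 → 5, so m(1) = 5.
Codeword c = [6, 6, 3, 5, 0, 5] ∈ F_7^6.


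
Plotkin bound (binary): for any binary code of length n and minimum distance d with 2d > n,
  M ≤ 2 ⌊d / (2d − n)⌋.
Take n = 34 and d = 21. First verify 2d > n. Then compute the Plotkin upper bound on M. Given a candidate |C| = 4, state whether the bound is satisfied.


Plotkin bound M ≤ 4; given |C| = 4 ≤ bound (satisfied).

Check applicability: 2d = 42, n = 34.
2d − n = 8 > 0, so Plotkin applies.
Compute d/(2d−n) = 21/8 ≈ 2.6250.
⌊d/(2d−n)⌋ = 2.
Plotkin bound: M ≤ 2·2 = 4.
Given |C| = 4, check: satisfied.
This |C| is at the Plotkin bound.


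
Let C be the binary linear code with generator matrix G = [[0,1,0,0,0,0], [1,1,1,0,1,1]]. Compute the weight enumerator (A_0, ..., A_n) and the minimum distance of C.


Weight distribution: A_0 = 1, A_1 = 1, A_4 = 1, A_5 = 1. Minimum distance d = 1.

Enumerate all 2^2 = 4 messages m ∈ F_2^2.
For each, compute codeword c = mG in F_2^6, then tally its weight.
  m = 00 → c = 000000, weight = 0.
  m = 10 → c = 010000, weight = 1.
  m = 01 → c = 111011, weight = 5.
  m = 11 → c = 101011, weight = 4.
Tally weights:
  weight 0: 1 codewords.
  weight 1: 1 codewords.
  weight 4: 1 codewords.
  weight 5: 1 codewords.
Minimum distance d = smallest w > 0 with A_w > 0 = 1.
Sanity: Σ A_w = 4 = 2^2 = 4 ✓.


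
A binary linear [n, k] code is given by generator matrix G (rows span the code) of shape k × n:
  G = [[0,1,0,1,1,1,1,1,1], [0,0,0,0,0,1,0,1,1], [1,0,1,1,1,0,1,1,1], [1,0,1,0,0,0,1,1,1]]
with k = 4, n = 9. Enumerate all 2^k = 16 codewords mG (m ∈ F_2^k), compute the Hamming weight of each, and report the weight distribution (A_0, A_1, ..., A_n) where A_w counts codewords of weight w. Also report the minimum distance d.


Weight distribution: A_0 = 1, A_2 = 2, A_3 = 1, A_4 = 3, A_5 = 4, A_6 = 2, A_7 = 3. Minimum distance d = 2.

Enumerate all 2^4 = 16 messages m ∈ F_2^4.
For each, compute codeword c = mG in F_2^9, then tally its weight.
  m = 0000 → c = 000000000, weight = 0.
  m = 1000 → c = 010111111, weight = 7.
  m = 0100 → c = 000001011, weight = 3.
  m = 1100 → c = 010110100, weight = 4.
  m = 0010 → c = 101110111, weight = 7.
  m = 1010 → c = 111001000, weight = 4.
  m = 0110 → c = 101111100, weight = 6.
  m = 1110 → c = 111000011, weight = 5.
  m = 0001 → c = 101000111, weight = 5.
  m = 1001 → c = 111111000, weight = 6.
  m = 0101 → c = 101001100, weight = 4.
  m = 1101 → c = 111110011, weight = 7.
  m = 0011 → c = 000110000, weight = 2.
  m = 1011 → c = 010001111, weight = 5.
  m = 0111 → c = 000111011, weight = 5.
  m = 1111 → c = 010000100, weight = 2.
Tally weights:
  weight 0: 1 codewords.
  weight 2: 2 codewords.
  weight 3: 1 codewords.
  weight 4: 3 codewords.
  weight 5: 4 codewords.
  weight 6: 2 codewords.
  weight 7: 3 codewords.
Minimum distance d = smallest w > 0 with A_w > 0 = 2.
Sanity: Σ A_w = 16 = 2^4 = 16 ✓.


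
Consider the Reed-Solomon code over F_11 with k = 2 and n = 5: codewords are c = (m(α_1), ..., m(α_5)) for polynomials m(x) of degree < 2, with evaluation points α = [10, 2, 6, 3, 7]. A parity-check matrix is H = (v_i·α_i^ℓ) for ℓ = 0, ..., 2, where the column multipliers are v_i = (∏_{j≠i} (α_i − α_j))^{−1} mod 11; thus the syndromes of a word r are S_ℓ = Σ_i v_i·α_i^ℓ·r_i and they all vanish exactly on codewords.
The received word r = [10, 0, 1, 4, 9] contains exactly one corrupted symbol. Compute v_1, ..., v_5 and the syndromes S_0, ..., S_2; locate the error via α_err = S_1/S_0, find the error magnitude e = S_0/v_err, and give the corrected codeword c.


S = (10, 5, 8), error at position 3, error magnitude e = 7, c = [10, 0, 5, 4, 9].

Step 1: column multipliers v_i = (∏_{j≠i}(α_i − α_j))^{−1} mod 11.
  i = 1 (α = 10): (10−2)(10−6)(10−3)(10−7) = 8·4·7·3 = 672 ≡ 1, so v_1 = 1^{−1} = 1 (mod 11).
  i = 2 (α = 2): (2−10)(2−6)(2−3)(2−7) = (−8)·(−4)·(−1)·(−5) = 160 ≡ 6, so v_2 = 6^{−1} = 2 (mod 11).
  i = 3 (α = 6): (6−10)(6−2)(6−3)(6−7) = (−4)·4·3·(−1) = 48 ≡ 4, so v_3 = 4^{−1} = 3 (mod 11).
  i = 4 (α = 3): (3−10)(3−2)(3−6)(3−7) = (−7)·1·(−3)·(−4) = −84 ≡ 4, so v_4 = 4^{−1} = 3 (mod 11).
  i = 5 (α = 7): (7−10)(7−2)(7−6)(7−3) = (−3)·5·1·4 = −60 ≡ 6, so v_5 = 6^{−1} = 2 (mod 11).
  v = [1, 2, 3, 3, 2].
Step 2: syndromes of r = [10, 0, 1, 4, 9] (all sums mod 11).
  S_0 = Σ v_i r_i = 1·10 + 2·0 + 3·1 + 3·4 + 2·9 = 43 ≡ 10.
  S_1 = Σ v_i α_i r_i = 1·10·10 + 2·2·0 + 3·6·1 + 3·3·4 + 2·7·9 = 280 ≡ 5.
  α_i^2 mod 11 = [1, 4, 3, 9, 5].
  S_2 = Σ v_i α_i^2 r_i = 1·1·10 + 2·4·0 + 3·3·1 + 3·9·4 + 2·5·9 = 217 ≡ 8.
  S = (10, 5, 8) ≠ 0, so r is not a codeword (an error is present).
Step 3: locate the error. For a single error e at position i, S_ℓ = v_i·e·α_i^ℓ, so α_err = S_1/S_0.
  S_0^{−1} = 10^{−1} = 10 (mod 11), so α_err = 5·10 = 50 ≡ 6 = α_3. Error position i = 3.
  Consistency check: S_2/S_1 = 8·9 = 72 ≡ 6 = α_err ✓ (single-error assumption holds).
Step 4: error magnitude e = S_0/v_3 = S_0·∏_{j≠3}(α_3 − α_j) = 10·4 = 40 ≡ 7 (mod 11).
Step 5: correct position 3: c_3 = r_3 − e = 1 − 7 ≡ 5 (mod 11). Hence c = [10, 0, 5, 4, 9].
  Check: interpolating c through the α_i gives m(x) = 3 + 4·x (degree < 2) with m(α_i) = c_i for every i, so c is indeed a codeword.


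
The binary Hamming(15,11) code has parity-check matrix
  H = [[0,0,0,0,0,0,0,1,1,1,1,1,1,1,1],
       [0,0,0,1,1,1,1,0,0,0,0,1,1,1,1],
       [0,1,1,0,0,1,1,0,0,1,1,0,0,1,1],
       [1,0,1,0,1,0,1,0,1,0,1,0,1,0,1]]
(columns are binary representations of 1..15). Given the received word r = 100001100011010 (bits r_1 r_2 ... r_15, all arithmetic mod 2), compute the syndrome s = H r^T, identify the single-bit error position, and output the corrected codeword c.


s = (1, 0, 0, 1)^T, error position = 9, corrected codeword c = 100001101011010

Compute s = H r^T mod 2 one row at a time:
  s_1 = 0 + 0 + 0 + 1 + 1 + 0 + 1 + 0 = 3 ≡ 1 (mod 2).
  s_2 = 0 + 0 + 1 + 1 + 1 + 0 + 1 + 0 = 4 ≡ 0 (mod 2).
  s_3 = 0 + 0 + 1 + 1 + 0 + 1 + 1 + 0 = 4 ≡ 0 (mod 2).
  s_4 = 1 + 0 + 0 + 1 + 0 + 1 + 0 + 0 = 3 ≡ 1 (mod 2).
s = (1, 0, 0, 1)^T — this equals column 9 of H (binary 1001), so error is at position 9.
Correct: flip bit 9 of r = 100001100011010 to get c = 100001101011010.


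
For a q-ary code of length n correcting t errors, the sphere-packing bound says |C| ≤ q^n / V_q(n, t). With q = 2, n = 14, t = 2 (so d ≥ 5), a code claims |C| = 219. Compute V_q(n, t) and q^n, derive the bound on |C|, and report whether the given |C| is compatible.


V_q(n, t) = 106, q^n = 16384, Hamming bound = 154, |C| = 219 > bound (violated).

Step 1: Compute V_q(n, t) = Σ_{j=0}^2 C(n, j) (q−1)^j.
  j = 0: C(14,0)·(1)^0 = 1·1 = 1.
  j = 1: C(14,1)·(1)^1 = 14·1 = 14.
  j = 2: C(14,2)·(1)^2 = 91·1 = 91.
  V_q(n, t) = 1 + 14 + 91 = 106.
Step 2: q^n = 2^14 = 16384.
Step 3: Hamming bound ⌊q^n / V_q(n,t)⌋ = ⌊16384/106⌋ = 154.
Step 4: Compare |C| = 219 to 154: violated.
The claimed |C| lies above the Hamming bound, so no 2-ary code of length 14 with d ≥ 5 can have 219 codewords.


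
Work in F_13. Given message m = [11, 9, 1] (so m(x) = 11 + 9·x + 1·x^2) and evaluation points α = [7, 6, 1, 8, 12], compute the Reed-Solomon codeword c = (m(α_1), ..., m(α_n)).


c = [6, 10, 8, 4, 3]

Message polynomial: m(x) = 11 + 9·x + 1·x^2 (mod 13).
For each evaluation point α_i, compute m(α_i) mod 13:
  α_1 = 7: Horner steps 1 → 3 → 6, so m(7) = 6.
  α_2 = 6: Horner steps 1 → 2 → 10, so m(6) = 10.
  α_3 = 1: Horner steps 1 → 10 → 8, so m(1) = 8.
  α_4 = 8: Horner steps 1 → 4 → 4, so m(8) = 4.
  α_5 = 12: Horner steps 1 → 8 → 3, so m(12) = 3.
Codeword c = [6, 10, 8, 4, 3] ∈ F_13^5.


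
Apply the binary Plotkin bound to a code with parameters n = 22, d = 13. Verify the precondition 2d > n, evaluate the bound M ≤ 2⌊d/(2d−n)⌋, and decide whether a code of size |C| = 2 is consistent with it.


Plotkin bound M ≤ 6; given |C| = 2 ≤ bound (satisfied).

Check applicability: 2d = 26, n = 22.
2d − n = 4 > 0, so Plotkin applies.
Compute d/(2d−n) = 13/4 ≈ 3.2500.
⌊d/(2d−n)⌋ = 3.
Plotkin bound: M ≤ 2·3 = 6.
Given |C| = 2, check: satisfied.
This |C| is below the Plotkin bound.


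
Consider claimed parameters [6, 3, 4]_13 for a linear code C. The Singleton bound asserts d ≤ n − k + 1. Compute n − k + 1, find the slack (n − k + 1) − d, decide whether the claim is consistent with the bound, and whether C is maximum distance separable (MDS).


Singleton RHS = n − k + 1 = 4, slack = 0, bound satisfied, MDS.

Singleton bound: d ≤ n − k + 1.
Here n = 6, k = 3, so n − k + 1 = 4.
Given d = 4, check d ≤ 4: YES.
Slack = (n − k + 1) − d = 0.
The code is MDS (slack = 0).
Description: the claimed parameters are [6, 3, 4]_13; such a code would be MDS (meets Singleton bound).


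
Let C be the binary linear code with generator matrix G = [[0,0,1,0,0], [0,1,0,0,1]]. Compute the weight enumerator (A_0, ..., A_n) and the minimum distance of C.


Weight distribution: A_0 = 1, A_1 = 1, A_2 = 1, A_3 = 1. Minimum distance d = 1.

Enumerate all 2^2 = 4 messages m ∈ F_2^2.
For each, compute codeword c = mG in F_2^5, then tally its weight.
  m = 00 → c = 00000, weight = 0.
  m = 10 → c = 00100, weight = 1.
  m = 01 → c = 01001, weight = 2.
  m = 11 → c = 01101, weight = 3.
Tally weights:
  weight 0: 1 codewords.
  weight 1: 1 codewords.
  weight 2: 1 codewords.
  weight 3: 1 codewords.
Minimum distance d = smallest w > 0 with A_w > 0 = 1.
Sanity: Σ A_w = 4 = 2^2 = 4 ✓.


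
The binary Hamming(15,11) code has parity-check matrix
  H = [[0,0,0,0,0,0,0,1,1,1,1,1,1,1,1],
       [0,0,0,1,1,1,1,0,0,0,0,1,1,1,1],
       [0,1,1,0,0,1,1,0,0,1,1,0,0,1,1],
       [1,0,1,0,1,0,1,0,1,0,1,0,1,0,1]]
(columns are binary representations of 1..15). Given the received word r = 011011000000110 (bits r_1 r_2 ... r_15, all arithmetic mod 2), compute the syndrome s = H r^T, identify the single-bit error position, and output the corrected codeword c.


s = (0, 0, 0, 1)^T, error position = 1, corrected codeword c = 111011000000110

Compute s = H r^T mod 2 one row at a time:
  s_1 = 0 + 0 + 0 + 0 + 0 + 1 + 1 + 0 = 2 ≡ 0 (mod 2).
  s_2 = 0 + 1 + 1 + 0 + 0 + 1 + 1 + 0 = 4 ≡ 0 (mod 2).
  s_3 = 1 + 1 + 1 + 0 + 0 + 0 + 1 + 0 = 4 ≡ 0 (mod 2).
  s_4 = 0 + 1 + 1 + 0 + 0 + 0 + 1 + 0 = 3 ≡ 1 (mod 2).
s = (0, 0, 0, 1)^T — this equals column 1 of H (binary 0001), so error is at position 1.
Correct: flip bit 1 of r = 011011000000110 to get c = 111011000000110.


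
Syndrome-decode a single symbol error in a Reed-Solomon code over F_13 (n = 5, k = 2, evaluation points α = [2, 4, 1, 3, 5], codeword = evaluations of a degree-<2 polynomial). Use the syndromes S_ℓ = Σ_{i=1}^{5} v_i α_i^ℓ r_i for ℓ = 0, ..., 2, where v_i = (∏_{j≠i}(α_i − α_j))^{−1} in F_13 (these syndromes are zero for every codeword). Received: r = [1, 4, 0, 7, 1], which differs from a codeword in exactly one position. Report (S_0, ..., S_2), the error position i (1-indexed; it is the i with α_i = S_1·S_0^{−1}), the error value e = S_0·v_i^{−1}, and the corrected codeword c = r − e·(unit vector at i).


S = (8, 3, 6), error at position 1, error magnitude e = 4, c = [10, 4, 0, 7, 1].

Step 1: column multipliers v_i = (∏_{j≠i}(α_i − α_j))^{−1} mod 13.
  i = 1 (α = 2): (2−4)(2−1)(2−3)(2−5) = (−2)·1·(−1)·(−3) = −6 ≡ 7, so v_1 = 7^{−1} = 2 (mod 13).
  i = 2 (α = 4): (4−2)(4−1)(4−3)(4−5) = 2·3·1·(−1) = −6 ≡ 7, so v_2 = 7^{−1} = 2 (mod 13).
  i = 3 (α = 1): (1−2)(1−4)(1−3)(1−5) = (−1)·(−3)·(−2)·(−4) = 24 ≡ 11, so v_3 = 11^{−1} = 6 (mod 13).
  i = 4 (α = 3): (3−2)(3−4)(3−1)(3−5) = 1·(−1)·2·(−2) = 4 ≡ 4, so v_4 = 4^{−1} = 10 (mod 13).
  i = 5 (α = 5): (5−2)(5−4)(5−1)(5−3) = 3·1·4·2 = 24 ≡ 11, so v_5 = 11^{−1} = 6 (mod 13).
  v = [2, 2, 6, 10, 6].
Step 2: syndromes of r = [1, 4, 0, 7, 1] (all sums mod 13).
  S_0 = Σ v_i r_i = 2·1 + 2·4 + 6·0 + 10·7 + 6·1 = 86 ≡ 8.
  S_1 = Σ v_i α_i r_i = 2·2·1 + 2·4·4 + 6·1·0 + 10·3·7 + 6·5·1 = 276 ≡ 3.
  α_i^2 mod 13 = [4, 3, 1, 9, 12].
  S_2 = Σ v_i α_i^2 r_i = 2·4·1 + 2·3·4 + 6·1·0 + 10·9·7 + 6·12·1 = 734 ≡ 6.
  S = (8, 3, 6) ≠ 0, so r is not a codeword (an error is present).
Step 3: locate the error. For a single error e at position i, S_ℓ = v_i·e·α_i^ℓ, so α_err = S_1/S_0.
  S_0^{−1} = 8^{−1} = 5 (mod 13), so α_err = 3·5 = 15 ≡ 2 = α_1. Error position i = 1.
  Consistency check: S_2/S_1 = 6·9 = 54 ≡ 2 = α_err ✓ (single-error assumption holds).
Step 4: error magnitude e = S_0/v_1 = S_0·∏_{j≠1}(α_1 − α_j) = 8·7 = 56 ≡ 4 (mod 13).
Step 5: correct position 1: c_1 = r_1 − e = 1 − 4 ≡ 10 (mod 13). Hence c = [10, 4, 0, 7, 1].
  Check: interpolating c through the α_i gives m(x) = 3 + 10·x (degree < 2) with m(α_i) = c_i for every i, so c is indeed a codeword.


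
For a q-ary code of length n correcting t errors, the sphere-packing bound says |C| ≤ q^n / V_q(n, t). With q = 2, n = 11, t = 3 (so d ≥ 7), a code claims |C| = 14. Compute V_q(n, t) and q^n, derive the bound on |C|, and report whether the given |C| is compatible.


V_q(n, t) = 232, q^n = 2048, Hamming bound = 8, |C| = 14 > bound (violated).

Step 1: Compute V_q(n, t) = Σ_{j=0}^3 C(n, j) (q−1)^j.
  j = 0: C(11,0)·(1)^0 = 1·1 = 1.
  j = 1: C(11,1)·(1)^1 = 11·1 = 11.
  j = 2: C(11,2)·(1)^2 = 55·1 = 55.
  j = 3: C(11,3)·(1)^3 = 165·1 = 165.
  V_q(n, t) = 1 + 11 + 55 + 165 = 232.
Step 2: q^n = 2^11 = 2048.
Step 3: Hamming bound ⌊q^n / V_q(n,t)⌋ = ⌊2048/232⌋ = 8.
Step 4: Compare |C| = 14 to 8: violated.
The claimed |C| lies above the Hamming bound, so no 2-ary code of length 11 with d ≥ 7 can have 14 codewords.


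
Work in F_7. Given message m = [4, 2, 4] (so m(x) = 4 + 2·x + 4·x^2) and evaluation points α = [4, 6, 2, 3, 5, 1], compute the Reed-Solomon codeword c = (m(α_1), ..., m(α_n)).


c = [6, 6, 3, 4, 2, 3]

Message polynomial: m(x) = 4 + 2·x + 4·x^2 (mod 7).
For each evaluation point α_i, compute m(α_i) mod 7:
  α_1 = 4: Horner steps 4 → 4 → 6, so m(4) = 6.
  α_2 = 6: Horner steps 4 → 5 → 6, so m(6) = 6.
  α_3 = 2: Horner steps 4 → 3 → 3, so m(2) = 3.
  α_4 = 3: Horner steps 4 → 0 → 4, so m(3) = 4.
  α_5 = 5: Horner steps 4 → 1 → 2, so m(5) = 2.
  α_6 = 1: Horner steps 4 → 6 → 3, so m(1) = 3.
Codeword c = [6, 6, 3, 4, 2, 3] ∈ F_7^6.


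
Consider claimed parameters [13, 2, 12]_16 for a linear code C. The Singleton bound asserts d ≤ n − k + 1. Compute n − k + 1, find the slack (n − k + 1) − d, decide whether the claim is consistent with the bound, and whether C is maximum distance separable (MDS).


Singleton RHS = n − k + 1 = 12, slack = 0, bound satisfied, MDS.

Singleton bound: d ≤ n − k + 1.
Here n = 13, k = 2, so n − k + 1 = 12.
Given d = 12, check d ≤ 12: YES.
Slack = (n − k + 1) − d = 0.
The code is MDS (slack = 0).
Description: the claimed parameters are [13, 2, 12]_16; such a code would be MDS (meets Singleton bound).


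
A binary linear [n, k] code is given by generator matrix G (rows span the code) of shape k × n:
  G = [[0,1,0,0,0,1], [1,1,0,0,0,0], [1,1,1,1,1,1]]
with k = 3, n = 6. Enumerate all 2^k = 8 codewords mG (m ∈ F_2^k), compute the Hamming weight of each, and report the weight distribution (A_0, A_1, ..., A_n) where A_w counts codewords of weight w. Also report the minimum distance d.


Weight distribution: A_0 = 1, A_2 = 3, A_4 = 3, A_6 = 1. Minimum distance d = 2.

Enumerate all 2^3 = 8 messages m ∈ F_2^3.
For each, compute codeword c = mG in F_2^6, then tally its weight.
  m = 000 → c = 000000, weight = 0.
  m = 100 → c = 010001, weight = 2.
  m = 010 → c = 110000, weight = 2.
  m = 110 → c = 100001, weight = 2.
  m = 001 → c = 111111, weight = 6.
  m = 101 → c = 101110, weight = 4.
  m = 011 → c = 001111, weight = 4.
  m = 111 → c = 011110, weight = 4.
Tally weights:
  weight 0: 1 codewords.
  weight 2: 3 codewords.
  weight 4: 3 codewords.
  weight 6: 1 codewords.
Minimum distance d = smallest w > 0 with A_w > 0 = 2.
Sanity: Σ A_w = 8 = 2^3 = 8 ✓.


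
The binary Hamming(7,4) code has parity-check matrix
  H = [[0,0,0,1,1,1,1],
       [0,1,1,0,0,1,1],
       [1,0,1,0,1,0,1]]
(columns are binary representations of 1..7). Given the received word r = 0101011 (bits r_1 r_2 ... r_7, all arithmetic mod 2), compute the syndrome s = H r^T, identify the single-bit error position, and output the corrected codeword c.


s = (1, 1, 1)^T, error position = 7, corrected codeword c = 0101010

Compute s = H r^T mod 2 one row at a time:
  s_1 = 1 + 0 + 1 + 1 = 3 ≡ 1 (mod 2).
  s_2 = 1 + 0 + 1 + 1 = 3 ≡ 1 (mod 2).
  s_3 = 0 + 0 + 0 + 1 = 1 ≡ 1 (mod 2).
s = (1, 1, 1)^T — this equals column 7 of H (binary 111), so error is at position 7.
Correct: flip bit 7 of r = 0101011 to get c = 0101010.


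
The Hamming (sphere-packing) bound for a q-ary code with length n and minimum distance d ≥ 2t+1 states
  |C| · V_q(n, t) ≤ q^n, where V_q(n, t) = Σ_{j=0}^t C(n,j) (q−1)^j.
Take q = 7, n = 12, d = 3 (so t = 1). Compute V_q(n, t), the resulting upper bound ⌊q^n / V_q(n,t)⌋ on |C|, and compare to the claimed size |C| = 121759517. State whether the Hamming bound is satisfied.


V_q(n, t) = 73, q^n = 13841287201, Hamming bound = 189606673, |C| = 121759517 ≤ bound (satisfied).

Step 1: Compute V_q(n, t) = Σ_{j=0}^1 C(n, j) (q−1)^j.
  j = 0: C(12,0)·(6)^0 = 1·1 = 1.
  j = 1: C(12,1)·(6)^1 = 12·6 = 72.
  V_q(n, t) = 1 + 72 = 73.
Step 2: q^n = 7^12 = 13841287201.
Step 3: Hamming bound ⌊q^n / V_q(n,t)⌋ = ⌊13841287201/73⌋ = 189606673.
Step 4: Compare |C| = 121759517 to 189606673: satisfied.
The claimed |C| lies below the Hamming bound.


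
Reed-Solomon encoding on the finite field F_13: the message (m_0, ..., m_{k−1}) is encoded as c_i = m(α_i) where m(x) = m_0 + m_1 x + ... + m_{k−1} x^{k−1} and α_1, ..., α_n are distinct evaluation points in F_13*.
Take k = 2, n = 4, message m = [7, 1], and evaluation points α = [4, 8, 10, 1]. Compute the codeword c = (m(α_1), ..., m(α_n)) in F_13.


c = [11, 2, 4, 8]

Message polynomial: m(x) = 7 + 1·x (mod 13).
For each evaluation point α_i, compute m(α_i) mod 13:
  α_1 = 4: Horner steps 1 → 11, so m(4) = 11.
  α_2 = 8: Horner steps 1 → 2, so m(8) = 2.
  α_3 = 10: Horner steps 1 → 4, so m(10) = 4.
  α_4 = 1: Horner steps 1 → 8, so m(1) = 8.
Codeword c = [11, 2, 4, 8] ∈ F_13^4.


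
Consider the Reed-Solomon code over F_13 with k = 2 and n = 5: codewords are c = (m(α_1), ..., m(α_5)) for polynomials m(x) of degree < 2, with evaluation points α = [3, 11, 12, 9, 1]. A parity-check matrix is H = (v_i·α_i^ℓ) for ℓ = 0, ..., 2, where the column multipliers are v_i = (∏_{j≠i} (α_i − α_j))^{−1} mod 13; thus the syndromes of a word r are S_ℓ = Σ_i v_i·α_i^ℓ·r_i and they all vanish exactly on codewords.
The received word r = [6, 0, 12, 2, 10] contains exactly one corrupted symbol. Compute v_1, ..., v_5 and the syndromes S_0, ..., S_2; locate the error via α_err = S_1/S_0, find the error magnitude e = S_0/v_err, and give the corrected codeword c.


S = (9, 1, 3), error at position 1, error magnitude e = 11, c = [8, 0, 12, 2, 10].

Step 1: column multipliers v_i = (∏_{j≠i}(α_i − α_j))^{−1} mod 13.
  i = 1 (α = 3): (3−11)(3−12)(3−9)(3−1) = (−8)·(−9)·(−6)·2 = −864 ≡ 7, so v_1 = 7^{−1} = 2 (mod 13).
  i = 2 (α = 11): (11−3)(11−12)(11−9)(11−1) = 8·(−1)·2·10 = −160 ≡ 9, so v_2 = 9^{−1} = 3 (mod 13).
  i = 3 (α = 12): (12−3)(12−11)(12−9)(12−1) = 9·1·3·11 = 297 ≡ 11, so v_3 = 11^{−1} = 6 (mod 13).
  i = 4 (α = 9): (9−3)(9−11)(9−12)(9−1) = 6·(−2)·(−3)·8 = 288 ≡ 2, so v_4 = 2^{−1} = 7 (mod 13).
  i = 5 (α = 1): (1−3)(1−11)(1−12)(1−9) = (−2)·(−10)·(−11)·(−8) = 1760 ≡ 5, so v_5 = 5^{−1} = 8 (mod 13).
  v = [2, 3, 6, 7, 8].
Step 2: syndromes of r = [6, 0, 12, 2, 10] (all sums mod 13).
  S_0 = Σ v_i r_i = 2·6 + 3·0 + 6·12 + 7·2 + 8·10 = 178 ≡ 9.
  S_1 = Σ v_i α_i r_i = 2·3·6 + 3·11·0 + 6·12·12 + 7·9·2 + 8·1·10 = 1106 ≡ 1.
  α_i^2 mod 13 = [9, 4, 1, 3, 1].
  S_2 = Σ v_i α_i^2 r_i = 2·9·6 + 3·4·0 + 6·1·12 + 7·3·2 + 8·1·10 = 302 ≡ 3.
  S = (9, 1, 3) ≠ 0, so r is not a codeword (an error is present).
Step 3: locate the error. For a single error e at position i, S_ℓ = v_i·e·α_i^ℓ, so α_err = S_1/S_0.
  S_0^{−1} = 9^{−1} = 3 (mod 13), so α_err = 1·3 = 3 ≡ 3 = α_1. Error position i = 1.
  Consistency check: S_2/S_1 = 3·1 = 3 ≡ 3 = α_err ✓ (single-error assumption holds).
Step 4: error magnitude e = S_0/v_1 = S_0·∏_{j≠1}(α_1 − α_j) = 9·7 = 63 ≡ 11 (mod 13).
Step 5: correct position 1: c_1 = r_1 − e = 6 − 11 ≡ 8 (mod 13). Hence c = [8, 0, 12, 2, 10].
  Check: interpolating c through the α_i gives m(x) = 11 + 12·x (degree < 2) with m(α_i) = c_i for every i, so c is indeed a codeword.


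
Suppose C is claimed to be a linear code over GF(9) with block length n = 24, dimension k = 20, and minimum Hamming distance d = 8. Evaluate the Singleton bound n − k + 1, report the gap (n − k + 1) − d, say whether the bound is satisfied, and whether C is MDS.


Singleton RHS = n − k + 1 = 5, slack = -3, bound violated (no such code; not MDS).

Singleton bound: d ≤ n − k + 1.
Here n = 24, k = 20, so n − k + 1 = 5.
Given d = 8, check d ≤ 5: NO.
Slack = (n − k + 1) − d = -3.
The slack is negative: d = 8 exceeds n − k + 1 = 5 by 3, so the Singleton bound is violated and no linear [24, 20, 8]_9 code can exist. In particular it is not MDS (MDS requires d = n − k + 1 exactly).
Description: the claimed parameters are [24, 20, 8]_9; such a code would be impossible (violates the Singleton bound).


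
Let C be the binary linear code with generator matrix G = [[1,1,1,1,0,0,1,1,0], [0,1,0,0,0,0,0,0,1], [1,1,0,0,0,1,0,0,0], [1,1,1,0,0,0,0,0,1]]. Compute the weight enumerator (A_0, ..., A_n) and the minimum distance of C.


Weight distribution: A_0 = 1, A_2 = 2, A_3 = 4, A_4 = 3, A_5 = 2, A_6 = 2, A_7 = 2. Minimum distance d = 2.

Enumerate all 2^4 = 16 messages m ∈ F_2^4.
For each, compute codeword c = mG in F_2^9, then tally its weight.
  m = 0000 → c = 000000000, weight = 0.
  m = 1000 → c = 111100110, weight = 6.
  m = 0100 → c = 010000001, weight = 2.
  m = 1100 → c = 101100111, weight = 6.
  m = 0010 → c = 110001000, weight = 3.
  m = 1010 → c = 001101110, weight = 5.
  m = 0110 → c = 100001001, weight = 3.
  m = 1110 → c = 011101111, weight = 7.
  m = 0001 → c = 111000001, weight = 4.
  m = 1001 → c = 000100111, weight = 4.
  m = 0101 → c = 101000000, weight = 2.
  m = 1101 → c = 010100110, weight = 4.
  m = 0011 → c = 001001001, weight = 3.
  m = 1011 → c = 110101111, weight = 7.
  m = 0111 → c = 011001000, weight = 3.
  m = 1111 → c = 100101110, weight = 5.
Tally weights:
  weight 0: 1 codewords.
  weight 2: 2 codewords.
  weight 3: 4 codewords.
  weight 4: 3 codewords.
  weight 5: 2 codewords.
  weight 6: 2 codewords.
  weight 7: 2 codewords.
Minimum distance d = smallest w > 0 with A_w > 0 = 2.
Sanity: Σ A_w = 16 = 2^4 = 16 ✓.


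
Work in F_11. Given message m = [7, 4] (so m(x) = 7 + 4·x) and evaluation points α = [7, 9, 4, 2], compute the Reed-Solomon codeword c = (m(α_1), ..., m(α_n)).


c = [2, 10, 1, 4]

Message polynomial: m(x) = 7 + 4·x (mod 11).
For each evaluation point α_i, compute m(α_i) mod 11:
  α_1 = 7: Horner steps 4 → 2, so m(7) = 2.
  α_2 = 9: Horner steps 4 → 10, so m(9) = 10.
  α_3 = 4: Horner steps 4 → 1, so m(4) = 1.
  α_4 = 2: Horner steps 4 → 4, so m(2) = 4.
Codeword c = [2, 10, 1, 4] ∈ F_11^4.


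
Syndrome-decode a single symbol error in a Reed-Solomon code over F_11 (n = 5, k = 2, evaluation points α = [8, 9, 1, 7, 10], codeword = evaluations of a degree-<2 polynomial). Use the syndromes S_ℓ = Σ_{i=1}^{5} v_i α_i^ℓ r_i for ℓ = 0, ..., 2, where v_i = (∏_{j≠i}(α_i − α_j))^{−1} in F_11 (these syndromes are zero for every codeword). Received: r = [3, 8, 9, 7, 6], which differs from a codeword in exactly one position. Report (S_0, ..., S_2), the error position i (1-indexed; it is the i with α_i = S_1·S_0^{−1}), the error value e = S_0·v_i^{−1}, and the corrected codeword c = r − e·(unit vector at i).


S = (7, 8, 6), error at position 2, error magnitude e = 9, c = [3, 10, 9, 7, 6].

Step 1: column multipliers v_i = (∏_{j≠i}(α_i − α_j))^{−1} mod 11.
  i = 1 (α = 8): (8−9)(8−1)(8−7)(8−10) = (−1)·7·1·(−2) = 14 ≡ 3, so v_1 = 3^{−1} = 4 (mod 11).
  i = 2 (α = 9): (9−8)(9−1)(9−7)(9−10) = 1·8·2·(−1) = −16 ≡ 6, so v_2 = 6^{−1} = 2 (mod 11).
  i = 3 (α = 1): (1−8)(1−9)(1−7)(1−10) = (−7)·(−8)·(−6)·(−9) = 3024 ≡ 10, so v_3 = 10^{−1} = 10 (mod 11).
  i = 4 (α = 7): (7−8)(7−9)(7−1)(7−10) = (−1)·(−2)·6·(−3) = −36 ≡ 8, so v_4 = 8^{−1} = 7 (mod 11).
  i = 5 (α = 10): (10−8)(10−9)(10−1)(10−7) = 2·1·9·3 = 54 ≡ 10, so v_5 = 10^{−1} = 10 (mod 11).
  v = [4, 2, 10, 7, 10].
Step 2: syndromes of r = [3, 8, 9, 7, 6] (all sums mod 11).
  S_0 = Σ v_i r_i = 4·3 + 2·8 + 10·9 + 7·7 + 10·6 = 227 ≡ 7.
  S_1 = Σ v_i α_i r_i = 4·8·3 + 2·9·8 + 10·1·9 + 7·7·7 + 10·10·6 = 1273 ≡ 8.
  α_i^2 mod 11 = [9, 4, 1, 5, 1].
  S_2 = Σ v_i α_i^2 r_i = 4·9·3 + 2·4·8 + 10·1·9 + 7·5·7 + 10·1·6 = 567 ≡ 6.
  S = (7, 8, 6) ≠ 0, so r is not a codeword (an error is present).
Step 3: locate the error. For a single error e at position i, S_ℓ = v_i·e·α_i^ℓ, so α_err = S_1/S_0.
  S_0^{−1} = 7^{−1} = 8 (mod 11), so α_err = 8·8 = 64 ≡ 9 = α_2. Error position i = 2.
  Consistency check: S_2/S_1 = 6·7 = 42 ≡ 9 = α_err ✓ (single-error assumption holds).
Step 4: error magnitude e = S_0/v_2 = S_0·∏_{j≠2}(α_2 − α_j) = 7·6 = 42 ≡ 9 (mod 11).
Step 5: correct position 2: c_2 = r_2 − e = 8 − 9 ≡ 10 (mod 11). Hence c = [3, 10, 9, 7, 6].
  Check: interpolating c through the α_i gives m(x) = 2 + 7·x (degree < 2) with m(α_i) = c_i for every i, so c is indeed a codeword.


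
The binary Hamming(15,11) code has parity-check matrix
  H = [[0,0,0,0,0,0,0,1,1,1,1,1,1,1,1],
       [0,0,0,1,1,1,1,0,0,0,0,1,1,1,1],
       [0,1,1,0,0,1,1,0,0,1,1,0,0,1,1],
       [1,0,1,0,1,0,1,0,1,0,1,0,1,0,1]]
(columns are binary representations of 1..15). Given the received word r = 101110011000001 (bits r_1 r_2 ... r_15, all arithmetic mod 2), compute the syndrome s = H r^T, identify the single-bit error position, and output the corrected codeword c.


s = (1, 1, 0, 1)^T, error position = 13, corrected codeword c = 101110011000101

Compute s = H r^T mod 2 one row at a time:
  s_1 = 1 + 1 + 0 + 0 + 0 + 0 + 0 + 1 = 3 ≡ 1 (mod 2).
  s_2 = 1 + 1 + 0 + 0 + 0 + 0 + 0 + 1 = 3 ≡ 1 (mod 2).
  s_3 = 0 + 1 + 0 + 0 + 0 + 0 + 0 + 1 = 2 ≡ 0 (mod 2).
  s_4 = 1 + 1 + 1 + 0 + 1 + 0 + 0 + 1 = 5 ≡ 1 (mod 2).
s = (1, 1, 0, 1)^T — this equals column 13 of H (binary 1101), so error is at position 13.
Correct: flip bit 13 of r = 101110011000001 to get c = 101110011000101.


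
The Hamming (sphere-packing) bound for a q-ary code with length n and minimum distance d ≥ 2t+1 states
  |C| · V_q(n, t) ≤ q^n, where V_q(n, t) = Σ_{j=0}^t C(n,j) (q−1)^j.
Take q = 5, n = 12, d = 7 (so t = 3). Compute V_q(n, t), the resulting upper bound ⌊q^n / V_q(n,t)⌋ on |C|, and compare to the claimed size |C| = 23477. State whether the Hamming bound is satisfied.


V_q(n, t) = 15185, q^n = 244140625, Hamming bound = 16077, |C| = 23477 > bound (violated).

Step 1: Compute V_q(n, t) = Σ_{j=0}^3 C(n, j) (q−1)^j.
  j = 0: C(12,0)·(4)^0 = 1·1 = 1.
  j = 1: C(12,1)·(4)^1 = 12·4 = 48.
  j = 2: C(12,2)·(4)^2 = 66·16 = 1056.
  j = 3: C(12,3)·(4)^3 = 220·64 = 14080.
  V_q(n, t) = 1 + 48 + 1056 + 14080 = 15185.
Step 2: q^n = 5^12 = 244140625.
Step 3: Hamming bound ⌊q^n / V_q(n,t)⌋ = ⌊244140625/15185⌋ = 16077.
Step 4: Compare |C| = 23477 to 16077: violated.
The claimed |C| lies above the Hamming bound, so no 5-ary code of length 12 with d ≥ 7 can have 23477 codewords.


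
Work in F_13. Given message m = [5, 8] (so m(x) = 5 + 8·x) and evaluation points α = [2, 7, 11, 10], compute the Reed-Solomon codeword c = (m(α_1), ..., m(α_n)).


c = [8, 9, 2, 7]

Message polynomial: m(x) = 5 + 8·x (mod 13).
For each evaluation point α_i, compute m(α_i) mod 13:
  α_1 = 2: Horner steps 8 → 8, so m(2) = 8.
  α_2 = 7: Horner steps 8 → 9, so m(7) = 9.
  α_3 = 11: Horner steps 8 → 2, so m(11) = 2.
  α_4 = 10: Horner steps 8 → 7, so m(10) = 7.
Codeword c = [8, 9, 2, 7] ∈ F_13^4.


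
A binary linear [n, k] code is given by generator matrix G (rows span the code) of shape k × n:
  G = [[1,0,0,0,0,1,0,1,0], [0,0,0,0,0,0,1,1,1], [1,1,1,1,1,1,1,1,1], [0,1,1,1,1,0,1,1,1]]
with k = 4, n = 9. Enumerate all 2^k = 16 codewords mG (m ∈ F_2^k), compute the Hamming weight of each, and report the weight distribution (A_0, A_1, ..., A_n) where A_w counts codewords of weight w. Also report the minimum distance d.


Weight distribution: A_0 = 1, A_1 = 1, A_2 = 2, A_3 = 2, A_4 = 2, A_5 = 2, A_6 = 2, A_7 = 2, A_8 = 1, A_9 = 1. Minimum distance d = 1.

Enumerate all 2^4 = 16 messages m ∈ F_2^4.
For each, compute codeword c = mG in F_2^9, then tally its weight.
  m = 0000 → c = 000000000, weight = 0.
  m = 1000 → c = 100001010, weight = 3.
  m = 0100 → c = 000000111, weight = 3.
  m = 1100 → c = 100001101, weight = 4.
  m = 0010 → c = 111111111, weight = 9.
  m = 1010 → c = 011110101, weight = 6.
  m = 0110 → c = 111111000, weight = 6.
  m = 1110 → c = 011110010, weight = 5.
  m = 0001 → c = 011110111, weight = 7.
  m = 1001 → c = 111111101, weight = 8.
  m = 0101 → c = 011110000, weight = 4.
  m = 1101 → c = 111111010, weight = 7.
  m = 0011 → c = 100001000, weight = 2.
  m = 1011 → c = 000000010, weight = 1.
  m = 0111 → c = 100001111, weight = 5.
  m = 1111 → c = 000000101, weight = 2.
Tally weights:
  weight 0: 1 codewords.
  weight 1: 1 codewords.
  weight 2: 2 codewords.
  weight 3: 2 codewords.
  weight 4: 2 codewords.
  weight 5: 2 codewords.
  weight 6: 2 codewords.
  weight 7: 2 codewords.
  weight 8: 1 codewords.
  weight 9: 1 codewords.
Minimum distance d = smallest w > 0 with A_w > 0 = 1.
Sanity: Σ A_w = 16 = 2^4 = 16 ✓.


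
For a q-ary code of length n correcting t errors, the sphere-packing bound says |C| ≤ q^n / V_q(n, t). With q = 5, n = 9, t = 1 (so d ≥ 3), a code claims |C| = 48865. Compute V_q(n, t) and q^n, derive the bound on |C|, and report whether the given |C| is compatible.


V_q(n, t) = 37, q^n = 1953125, Hamming bound = 52787, |C| = 48865 ≤ bound (satisfied).

Step 1: Compute V_q(n, t) = Σ_{j=0}^1 C(n, j) (q−1)^j.
  j = 0: C(9,0)·(4)^0 = 1·1 = 1.
  j = 1: C(9,1)·(4)^1 = 9·4 = 36.
  V_q(n, t) = 1 + 36 = 37.
Step 2: q^n = 5^9 = 1953125.
Step 3: Hamming bound ⌊q^n / V_q(n,t)⌋ = ⌊1953125/37⌋ = 52787.
Step 4: Compare |C| = 48865 to 52787: satisfied.
The claimed |C| lies below the Hamming bound.


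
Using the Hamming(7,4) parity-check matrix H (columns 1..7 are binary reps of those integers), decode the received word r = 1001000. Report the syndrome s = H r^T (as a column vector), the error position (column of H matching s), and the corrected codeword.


s = (1, 0, 1)^T, error position = 5, corrected codeword c = 1001100

Compute s = H r^T mod 2 one row at a time:
  s_1 = 1 + 0 + 0 + 0 = 1 ≡ 1 (mod 2).
  s_2 = 0 + 0 + 0 + 0 = 0 ≡ 0 (mod 2).
  s_3 = 1 + 0 + 0 + 0 = 1 ≡ 1 (mod 2).
s = (1, 0, 1)^T — this equals column 5 of H (binary 101), so error is at position 5.
Correct: flip bit 5 of r = 1001000 to get c = 1001100.


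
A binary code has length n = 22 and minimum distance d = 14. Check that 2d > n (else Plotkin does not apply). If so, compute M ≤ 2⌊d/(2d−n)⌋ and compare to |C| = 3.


Plotkin bound M ≤ 4; given |C| = 3 ≤ bound (satisfied).

Check applicability: 2d = 28, n = 22.
2d − n = 6 > 0, so Plotkin applies.
Compute d/(2d−n) = 14/6 ≈ 2.3333.
⌊d/(2d−n)⌋ = 2.
Plotkin bound: M ≤ 2·2 = 4.
Given |C| = 3, check: satisfied.
This |C| is below the Plotkin bound.


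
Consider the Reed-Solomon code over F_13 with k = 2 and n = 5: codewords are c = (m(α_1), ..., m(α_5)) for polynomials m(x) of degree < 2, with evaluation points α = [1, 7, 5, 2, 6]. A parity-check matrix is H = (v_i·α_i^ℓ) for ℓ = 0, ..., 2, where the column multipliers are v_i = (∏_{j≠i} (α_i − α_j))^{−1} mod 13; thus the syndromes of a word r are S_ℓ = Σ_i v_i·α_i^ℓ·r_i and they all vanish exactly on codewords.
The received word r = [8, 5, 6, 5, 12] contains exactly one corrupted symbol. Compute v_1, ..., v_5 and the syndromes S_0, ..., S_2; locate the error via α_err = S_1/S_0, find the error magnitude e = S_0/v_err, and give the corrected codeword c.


S = (6, 12, 11), error at position 4, error magnitude e = 4, c = [8, 5, 6, 1, 12].

Step 1: column multipliers v_i = (∏_{j≠i}(α_i − α_j))^{−1} mod 13.
  i = 1 (α = 1): (1−7)(1−5)(1−2)(1−6) = (−6)·(−4)·(−1)·(−5) = 120 ≡ 3, so v_1 = 3^{−1} = 9 (mod 13).
  i = 2 (α = 7): (7−1)(7−5)(7−2)(7−6) = 6·2·5·1 = 60 ≡ 8, so v_2 = 8^{−1} = 5 (mod 13).
  i = 3 (α = 5): (5−1)(5−7)(5−2)(5−6) = 4·(−2)·3·(−1) = 24 ≡ 11, so v_3 = 11^{−1} = 6 (mod 13).
  i = 4 (α = 2): (2−1)(2−7)(2−5)(2−6) = 1·(−5)·(−3)·(−4) = −60 ≡ 5, so v_4 = 5^{−1} = 8 (mod 13).
  i = 5 (α = 6): (6−1)(6−7)(6−5)(6−2) = 5·(−1)·1·4 = −20 ≡ 6, so v_5 = 6^{−1} = 11 (mod 13).
  v = [9, 5, 6, 8, 11].
Step 2: syndromes of r = [8, 5, 6, 5, 12] (all sums mod 13).
  S_0 = Σ v_i r_i = 9·8 + 5·5 + 6·6 + 8·5 + 11·12 = 305 ≡ 6.
  S_1 = Σ v_i α_i r_i = 9·1·8 + 5·7·5 + 6·5·6 + 8·2·5 + 11·6·12 = 1299 ≡ 12.
  α_i^2 mod 13 = [1, 10, 12, 4, 10].
  S_2 = Σ v_i α_i^2 r_i = 9·1·8 + 5·10·5 + 6·12·6 + 8·4·5 + 11·10·12 = 2234 ≡ 11.
  S = (6, 12, 11) ≠ 0, so r is not a codeword (an error is present).
Step 3: locate the error. For a single error e at position i, S_ℓ = v_i·e·α_i^ℓ, so α_err = S_1/S_0.
  S_0^{−1} = 6^{−1} = 11 (mod 13), so α_err = 12·11 = 132 ≡ 2 = α_4. Error position i = 4.
  Consistency check: S_2/S_1 = 11·12 = 132 ≡ 2 = α_err ✓ (single-error assumption holds).
Step 4: error magnitude e = S_0/v_4 = S_0·∏_{j≠4}(α_4 − α_j) = 6·5 = 30 ≡ 4 (mod 13).
Step 5: correct position 4: c_4 = r_4 − e = 5 − 4 ≡ 1 (mod 13). Hence c = [8, 5, 6, 1, 12].
  Check: interpolating c through the α_i gives m(x) = 2 + 6·x (degree < 2) with m(α_i) = c_i for every i, so c is indeed a codeword.


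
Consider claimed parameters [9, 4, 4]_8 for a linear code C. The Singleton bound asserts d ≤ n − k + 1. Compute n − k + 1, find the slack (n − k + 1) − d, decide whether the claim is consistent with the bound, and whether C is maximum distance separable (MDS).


Singleton RHS = n − k + 1 = 6, slack = 2, bound satisfied, not MDS.

Singleton bound: d ≤ n − k + 1.
Here n = 9, k = 4, so n − k + 1 = 6.
Given d = 4, check d ≤ 6: YES.
Slack = (n − k + 1) − d = 2.
The code is NOT MDS (slack = 2 > 0).
Description: the claimed parameters are [9, 4, 4]_8; such a code would be non-MDS.


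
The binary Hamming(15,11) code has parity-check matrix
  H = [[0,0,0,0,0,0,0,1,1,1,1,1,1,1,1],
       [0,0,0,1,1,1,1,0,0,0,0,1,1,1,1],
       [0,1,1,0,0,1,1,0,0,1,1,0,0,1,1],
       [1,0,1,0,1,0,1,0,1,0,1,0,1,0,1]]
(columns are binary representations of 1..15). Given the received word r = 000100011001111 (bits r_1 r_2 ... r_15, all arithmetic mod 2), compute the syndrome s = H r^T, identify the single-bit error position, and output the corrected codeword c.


s = (0, 1, 0, 1)^T, error position = 5, corrected codeword c = 000110011001111

Compute s = H r^T mod 2 one row at a time:
  s_1 = 1 + 1 + 0 + 0 + 1 + 1 + 1 + 1 = 6 ≡ 0 (mod 2).
  s_2 = 1 + 0 + 0 + 0 + 1 + 1 + 1 + 1 = 5 ≡ 1 (mod 2).
  s_3 = 0 + 0 + 0 + 0 + 0 + 0 + 1 + 1 = 2 ≡ 0 (mod 2).
  s_4 = 0 + 0 + 0 + 0 + 1 + 0 + 1 + 1 = 3 ≡ 1 (mod 2).
s = (0, 1, 0, 1)^T — this equals column 5 of H (binary 0101), so error is at position 5.
Correct: flip bit 5 of r = 000100011001111 to get c = 000110011001111.


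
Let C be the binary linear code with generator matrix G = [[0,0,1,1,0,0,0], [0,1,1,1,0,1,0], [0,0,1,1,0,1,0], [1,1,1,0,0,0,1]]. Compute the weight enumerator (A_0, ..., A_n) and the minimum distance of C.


Weight distribution: A_0 = 1, A_1 = 2, A_2 = 2, A_3 = 4, A_4 = 5, A_5 = 2. Minimum distance d = 1.

Enumerate all 2^4 = 16 messages m ∈ F_2^4.
For each, compute codeword c = mG in F_2^7, then tally its weight.
  m = 0000 → c = 0000000, weight = 0.
  m = 1000 → c = 0011000, weight = 2.
  m = 0100 → c = 0111010, weight = 4.
  m = 1100 → c = 0100010, weight = 2.
  m = 0010 → c = 0011010, weight = 3.
  m = 1010 → c = 0000010, weight = 1.
  m = 0110 → c = 0100000, weight = 1.
  m = 1110 → c = 0111000, weight = 3.
  m = 0001 → c = 1110001, weight = 4.
  m = 1001 → c = 1101001, weight = 4.
  m = 0101 → c = 1001011, weight = 4.
  m = 1101 → c = 1010011, weight = 4.
  m = 0011 → c = 1101011, weight = 5.
  m = 1011 → c = 1110011, weight = 5.
  m = 0111 → c = 1010001, weight = 3.
  m = 1111 → c = 1001001, weight = 3.
Tally weights:
  weight 0: 1 codewords.
  weight 1: 2 codewords.
  weight 2: 2 codewords.
  weight 3: 4 codewords.
  weight 4: 5 codewords.
  weight 5: 2 codewords.
Minimum distance d = smallest w > 0 with A_w > 0 = 1.
Sanity: Σ A_w = 16 = 2^4 = 16 ✓.
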